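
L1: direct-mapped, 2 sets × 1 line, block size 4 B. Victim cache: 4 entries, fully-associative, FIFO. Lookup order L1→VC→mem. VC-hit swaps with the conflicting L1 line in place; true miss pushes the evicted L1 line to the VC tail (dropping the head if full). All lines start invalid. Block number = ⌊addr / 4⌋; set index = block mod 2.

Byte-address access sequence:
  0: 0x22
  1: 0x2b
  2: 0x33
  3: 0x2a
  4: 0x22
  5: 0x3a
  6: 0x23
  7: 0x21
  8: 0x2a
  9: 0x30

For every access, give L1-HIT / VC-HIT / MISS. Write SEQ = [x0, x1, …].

SEQ = [MISS, MISS, MISS, VC-HIT, VC-HIT, MISS, VC-HIT, L1-HIT, VC-HIT, VC-HIT]

#0 0x22→b8/s0 MISS; vc=[]
#1 0x2b→b10/s0 MISS; vc=[8]
#2 0x33→b12/s0 MISS; vc=[8,10]
#3 0x2a→b10/s0 VC-HIT; vc=[8,12]
#4 0x22→b8/s0 VC-HIT; vc=[10,12]
#5 0x3a→b14/s0 MISS; vc=[10,12,8]
#6 0x23→b8/s0 VC-HIT; vc=[10,12,14]
#7 0x21→b8/s0 L1-HIT; vc=[10,12,14]
#8 0x2a→b10/s0 VC-HIT; vc=[8,12,14]
#9 0x30→b12/s0 VC-HIT; vc=[8,10,14]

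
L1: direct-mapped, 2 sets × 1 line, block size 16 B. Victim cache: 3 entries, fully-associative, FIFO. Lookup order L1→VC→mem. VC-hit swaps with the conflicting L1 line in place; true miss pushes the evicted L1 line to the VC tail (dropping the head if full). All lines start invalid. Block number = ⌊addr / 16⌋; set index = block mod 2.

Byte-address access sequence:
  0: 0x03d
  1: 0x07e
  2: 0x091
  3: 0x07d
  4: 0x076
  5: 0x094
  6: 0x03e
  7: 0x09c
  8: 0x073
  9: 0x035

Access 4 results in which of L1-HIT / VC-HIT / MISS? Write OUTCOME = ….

#0 0x3d→b3/s1 MISS; vc=[]
#1 0x7e→b7/s1 MISS; vc=[3]
#2 0x91→b9/s1 MISS; vc=[3,7]
#3 0x7d→b7/s1 VC-HIT; vc=[3,9]
#4 0x76→b7/s1 L1-HIT; vc=[3,9]
#5 0x94→b9/s1 VC-HIT; vc=[3,7]
#6 0x3e→b3/s1 VC-HIT; vc=[9,7]
#7 0x9c→b9/s1 VC-HIT; vc=[3,7]
#8 0x73→b7/s1 VC-HIT; vc=[3,9]
#9 0x35→b3/s1 VC-HIT; vc=[7,9]

OUTCOME = L1-HIT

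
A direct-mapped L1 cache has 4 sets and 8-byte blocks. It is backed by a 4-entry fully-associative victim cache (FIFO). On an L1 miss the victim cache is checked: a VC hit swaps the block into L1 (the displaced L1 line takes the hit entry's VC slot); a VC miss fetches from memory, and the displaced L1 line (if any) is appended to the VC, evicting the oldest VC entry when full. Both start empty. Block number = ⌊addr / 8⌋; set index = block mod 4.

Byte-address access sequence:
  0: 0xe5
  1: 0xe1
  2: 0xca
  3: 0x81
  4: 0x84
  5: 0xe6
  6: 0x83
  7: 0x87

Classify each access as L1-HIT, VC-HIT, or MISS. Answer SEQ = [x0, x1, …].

0: 0xe5 (blk 28, set 0) → MISS  vc=[]
1: 0xe1 (blk 28, set 0) → L1-HIT  vc=[]
2: 0xca (blk 25, set 1) → MISS  vc=[]
3: 0x81 (blk 16, set 0) → MISS  vc=[28]
4: 0x84 (blk 16, set 0) → L1-HIT  vc=[28]
5: 0xe6 (blk 28, set 0) → VC-HIT  vc=[16]
6: 0x83 (blk 16, set 0) → VC-HIT  vc=[28]
7: 0x87 (blk 16, set 0) → L1-HIT  vc=[28]

SEQ = [MISS, L1-HIT, MISS, MISS, L1-HIT, VC-HIT, VC-HIT, L1-HIT]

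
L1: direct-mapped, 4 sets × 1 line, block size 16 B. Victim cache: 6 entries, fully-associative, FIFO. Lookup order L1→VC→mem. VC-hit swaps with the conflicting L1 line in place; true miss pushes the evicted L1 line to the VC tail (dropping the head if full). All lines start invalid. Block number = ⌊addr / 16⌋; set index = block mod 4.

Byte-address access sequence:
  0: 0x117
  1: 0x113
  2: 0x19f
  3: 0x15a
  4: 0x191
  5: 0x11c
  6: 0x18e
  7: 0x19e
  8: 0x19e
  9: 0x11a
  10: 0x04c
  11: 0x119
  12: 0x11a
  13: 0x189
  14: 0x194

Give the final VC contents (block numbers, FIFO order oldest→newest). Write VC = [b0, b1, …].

  [0] addr=0x117 blk=17 s=1: MISS | VC []
  [1] addr=0x113 blk=17 s=1: L1-HIT | VC []
  [2] addr=0x19f blk=25 s=1: MISS | VC [17]
  [3] addr=0x15a blk=21 s=1: MISS | VC [17, 25]
  [4] addr=0x191 blk=25 s=1: VC-HIT | VC [17, 21]
  [5] addr=0x11c blk=17 s=1: VC-HIT | VC [25, 21]
  [6] addr=0x18e blk=24 s=0: MISS | VC [25, 21]
  [7] addr=0x19e blk=25 s=1: VC-HIT | VC [17, 21]
  [8] addr=0x19e blk=25 s=1: L1-HIT | VC [17, 21]
  [9] addr=0x11a blk=17 s=1: VC-HIT | VC [25, 21]
  [10] addr=0x4c blk=4 s=0: MISS | VC [25, 21, 24]
  [11] addr=0x119 blk=17 s=1: L1-HIT | VC [25, 21, 24]
  [12] addr=0x11a blk=17 s=1: L1-HIT | VC [25, 21, 24]
  [13] addr=0x189 blk=24 s=0: VC-HIT | VC [25, 21, 4]
  [14] addr=0x194 blk=25 s=1: VC-HIT | VC [17, 21, 4]

VC = [17, 21, 4]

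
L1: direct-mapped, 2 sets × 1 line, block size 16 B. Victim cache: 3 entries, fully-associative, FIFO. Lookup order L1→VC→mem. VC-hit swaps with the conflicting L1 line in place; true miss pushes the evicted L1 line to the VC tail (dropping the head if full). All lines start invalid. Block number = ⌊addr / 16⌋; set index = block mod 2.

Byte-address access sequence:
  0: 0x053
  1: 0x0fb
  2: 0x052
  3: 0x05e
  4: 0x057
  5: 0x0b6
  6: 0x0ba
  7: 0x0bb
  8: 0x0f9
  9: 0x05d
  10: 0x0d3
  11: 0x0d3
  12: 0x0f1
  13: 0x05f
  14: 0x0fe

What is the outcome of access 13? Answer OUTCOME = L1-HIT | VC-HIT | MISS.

#0 0x53→b5/s1 MISS; vc=[]
#1 0xfb→b15/s1 MISS; vc=[5]
#2 0x52→b5/s1 VC-HIT; vc=[15]
#3 0x5e→b5/s1 L1-HIT; vc=[15]
#4 0x57→b5/s1 L1-HIT; vc=[15]
#5 0xb6→b11/s1 MISS; vc=[15,5]
#6 0xba→b11/s1 L1-HIT; vc=[15,5]
#7 0xbb→b11/s1 L1-HIT; vc=[15,5]
#8 0xf9→b15/s1 VC-HIT; vc=[11,5]
#9 0x5d→b5/s1 VC-HIT; vc=[11,15]
#10 0xd3→b13/s1 MISS; vc=[11,15,5]
#11 0xd3→b13/s1 L1-HIT; vc=[11,15,5]
#12 0xf1→b15/s1 VC-HIT; vc=[11,13,5]
#13 0x5f→b5/s1 VC-HIT; vc=[11,13,15]
#14 0xfe→b15/s1 VC-HIT; vc=[11,13,5]

OUTCOME = VC-HIT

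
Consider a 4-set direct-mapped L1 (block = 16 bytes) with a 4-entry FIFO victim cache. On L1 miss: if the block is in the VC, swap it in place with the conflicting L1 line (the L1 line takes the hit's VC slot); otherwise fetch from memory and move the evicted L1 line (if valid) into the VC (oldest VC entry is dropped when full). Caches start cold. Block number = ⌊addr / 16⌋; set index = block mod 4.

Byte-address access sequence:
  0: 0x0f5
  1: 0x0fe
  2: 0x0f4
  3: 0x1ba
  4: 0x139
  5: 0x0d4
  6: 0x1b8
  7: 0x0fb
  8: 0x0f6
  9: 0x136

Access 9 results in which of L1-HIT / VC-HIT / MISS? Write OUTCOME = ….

OUTCOME = VC-HIT

0: 0xf5 (blk 15, set 3) → MISS  vc=[]
1: 0xfe (blk 15, set 3) → L1-HIT  vc=[]
2: 0xf4 (blk 15, set 3) → L1-HIT  vc=[]
3: 0x1ba (blk 27, set 3) → MISS  vc=[15]
4: 0x139 (blk 19, set 3) → MISS  vc=[15, 27]
5: 0xd4 (blk 13, set 1) → MISS  vc=[15, 27]
6: 0x1b8 (blk 27, set 3) → VC-HIT  vc=[15, 19]
7: 0xfb (blk 15, set 3) → VC-HIT  vc=[27, 19]
8: 0xf6 (blk 15, set 3) → L1-HIT  vc=[27, 19]
9: 0x136 (blk 19, set 3) → VC-HIT  vc=[27, 15]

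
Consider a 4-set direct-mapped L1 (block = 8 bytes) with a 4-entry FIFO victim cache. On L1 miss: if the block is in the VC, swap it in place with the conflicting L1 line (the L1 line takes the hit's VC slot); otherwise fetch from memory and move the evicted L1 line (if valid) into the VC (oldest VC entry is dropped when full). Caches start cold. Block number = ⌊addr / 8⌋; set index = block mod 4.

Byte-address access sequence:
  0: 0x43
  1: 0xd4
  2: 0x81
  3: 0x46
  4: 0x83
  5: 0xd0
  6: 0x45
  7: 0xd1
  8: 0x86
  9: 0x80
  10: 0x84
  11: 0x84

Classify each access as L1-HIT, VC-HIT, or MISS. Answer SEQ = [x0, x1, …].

#0 0x43→b8/s0 MISS; vc=[]
#1 0xd4→b26/s2 MISS; vc=[]
#2 0x81→b16/s0 MISS; vc=[8]
#3 0x46→b8/s0 VC-HIT; vc=[16]
#4 0x83→b16/s0 VC-HIT; vc=[8]
#5 0xd0→b26/s2 L1-HIT; vc=[8]
#6 0x45→b8/s0 VC-HIT; vc=[16]
#7 0xd1→b26/s2 L1-HIT; vc=[16]
#8 0x86→b16/s0 VC-HIT; vc=[8]
#9 0x80→b16/s0 L1-HIT; vc=[8]
#10 0x84→b16/s0 L1-HIT; vc=[8]
#11 0x84→b16/s0 L1-HIT; vc=[8]

SEQ = [MISS, MISS, MISS, VC-HIT, VC-HIT, L1-HIT, VC-HIT, L1-HIT, VC-HIT, L1-HIT, L1-HIT, L1-HIT]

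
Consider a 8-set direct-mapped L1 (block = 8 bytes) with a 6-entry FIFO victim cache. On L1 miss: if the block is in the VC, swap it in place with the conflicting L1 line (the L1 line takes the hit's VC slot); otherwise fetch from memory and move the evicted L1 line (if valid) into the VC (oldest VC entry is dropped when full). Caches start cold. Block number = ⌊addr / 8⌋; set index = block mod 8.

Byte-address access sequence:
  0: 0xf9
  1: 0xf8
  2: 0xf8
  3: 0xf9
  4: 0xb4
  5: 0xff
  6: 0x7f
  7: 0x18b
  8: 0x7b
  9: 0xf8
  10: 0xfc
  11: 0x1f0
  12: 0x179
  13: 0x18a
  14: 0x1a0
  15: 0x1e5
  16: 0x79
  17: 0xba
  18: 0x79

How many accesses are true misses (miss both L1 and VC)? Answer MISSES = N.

0: 0xf9 (blk 31, set 7) → MISS  vc=[]
1: 0xf8 (blk 31, set 7) → L1-HIT  vc=[]
2: 0xf8 (blk 31, set 7) → L1-HIT  vc=[]
3: 0xf9 (blk 31, set 7) → L1-HIT  vc=[]
4: 0xb4 (blk 22, set 6) → MISS  vc=[]
5: 0xff (blk 31, set 7) → L1-HIT  vc=[]
6: 0x7f (blk 15, set 7) → MISS  vc=[31]
7: 0x18b (blk 49, set 1) → MISS  vc=[31]
8: 0x7b (blk 15, set 7) → L1-HIT  vc=[31]
9: 0xf8 (blk 31, set 7) → VC-HIT  vc=[15]
10: 0xfc (blk 31, set 7) → L1-HIT  vc=[15]
11: 0x1f0 (blk 62, set 6) → MISS  vc=[15, 22]
12: 0x179 (blk 47, set 7) → MISS  vc=[15, 22, 31]
13: 0x18a (blk 49, set 1) → L1-HIT  vc=[15, 22, 31]
14: 0x1a0 (blk 52, set 4) → MISS  vc=[15, 22, 31]
15: 0x1e5 (blk 60, set 4) → MISS  vc=[15, 22, 31, 52]
16: 0x79 (blk 15, set 7) → VC-HIT  vc=[47, 22, 31, 52]
17: 0xba (blk 23, set 7) → MISS  vc=[47, 22, 31, 52, 15]
18: 0x79 (blk 15, set 7) → VC-HIT  vc=[47, 22, 31, 52, 23]

MISSES = 9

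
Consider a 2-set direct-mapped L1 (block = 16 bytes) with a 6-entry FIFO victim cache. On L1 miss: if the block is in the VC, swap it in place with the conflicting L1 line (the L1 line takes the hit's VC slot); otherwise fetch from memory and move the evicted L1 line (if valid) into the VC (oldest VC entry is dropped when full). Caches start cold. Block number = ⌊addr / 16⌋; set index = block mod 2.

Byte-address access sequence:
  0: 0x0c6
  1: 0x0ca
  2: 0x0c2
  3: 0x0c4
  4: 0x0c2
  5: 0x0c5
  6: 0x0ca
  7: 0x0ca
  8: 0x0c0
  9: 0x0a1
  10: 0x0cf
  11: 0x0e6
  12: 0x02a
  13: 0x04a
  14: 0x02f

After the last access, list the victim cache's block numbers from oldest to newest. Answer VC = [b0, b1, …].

VC = [10, 12, 14, 4]

0: 0xc6 (blk 12, set 0) → MISS  vc=[]
1: 0xca (blk 12, set 0) → L1-HIT  vc=[]
2: 0xc2 (blk 12, set 0) → L1-HIT  vc=[]
3: 0xc4 (blk 12, set 0) → L1-HIT  vc=[]
4: 0xc2 (blk 12, set 0) → L1-HIT  vc=[]
5: 0xc5 (blk 12, set 0) → L1-HIT  vc=[]
6: 0xca (blk 12, set 0) → L1-HIT  vc=[]
7: 0xca (blk 12, set 0) → L1-HIT  vc=[]
8: 0xc0 (blk 12, set 0) → L1-HIT  vc=[]
9: 0xa1 (blk 10, set 0) → MISS  vc=[12]
10: 0xcf (blk 12, set 0) → VC-HIT  vc=[10]
11: 0xe6 (blk 14, set 0) → MISS  vc=[10, 12]
12: 0x2a (blk 2, set 0) → MISS  vc=[10, 12, 14]
13: 0x4a (blk 4, set 0) → MISS  vc=[10, 12, 14, 2]
14: 0x2f (blk 2, set 0) → VC-HIT  vc=[10, 12, 14, 4]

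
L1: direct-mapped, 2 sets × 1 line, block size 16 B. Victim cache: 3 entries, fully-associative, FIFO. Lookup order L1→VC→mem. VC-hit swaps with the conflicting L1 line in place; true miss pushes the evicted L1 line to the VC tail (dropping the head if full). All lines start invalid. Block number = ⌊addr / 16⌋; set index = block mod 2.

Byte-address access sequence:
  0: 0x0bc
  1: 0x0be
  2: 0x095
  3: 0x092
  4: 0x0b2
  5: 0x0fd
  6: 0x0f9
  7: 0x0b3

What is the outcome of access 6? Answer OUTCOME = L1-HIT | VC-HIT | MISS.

#0 0xbc→b11/s1 MISS; vc=[]
#1 0xbe→b11/s1 L1-HIT; vc=[]
#2 0x95→b9/s1 MISS; vc=[11]
#3 0x92→b9/s1 L1-HIT; vc=[11]
#4 0xb2→b11/s1 VC-HIT; vc=[9]
#5 0xfd→b15/s1 MISS; vc=[9,11]
#6 0xf9→b15/s1 L1-HIT; vc=[9,11]
#7 0xb3→b11/s1 VC-HIT; vc=[9,15]

OUTCOME = L1-HIT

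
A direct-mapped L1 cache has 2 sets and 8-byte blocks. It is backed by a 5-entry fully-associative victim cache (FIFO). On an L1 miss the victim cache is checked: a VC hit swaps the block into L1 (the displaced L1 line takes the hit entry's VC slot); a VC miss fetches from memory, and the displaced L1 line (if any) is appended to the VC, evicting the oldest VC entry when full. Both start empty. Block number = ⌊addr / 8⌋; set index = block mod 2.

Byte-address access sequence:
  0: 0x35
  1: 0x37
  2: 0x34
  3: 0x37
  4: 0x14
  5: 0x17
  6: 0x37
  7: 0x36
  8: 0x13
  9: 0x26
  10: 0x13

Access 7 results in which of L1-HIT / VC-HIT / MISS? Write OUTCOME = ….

0: 0x35 (blk 6, set 0) → MISS  vc=[]
1: 0x37 (blk 6, set 0) → L1-HIT  vc=[]
2: 0x34 (blk 6, set 0) → L1-HIT  vc=[]
3: 0x37 (blk 6, set 0) → L1-HIT  vc=[]
4: 0x14 (blk 2, set 0) → MISS  vc=[6]
5: 0x17 (blk 2, set 0) → L1-HIT  vc=[6]
6: 0x37 (blk 6, set 0) → VC-HIT  vc=[2]
7: 0x36 (blk 6, set 0) → L1-HIT  vc=[2]
8: 0x13 (blk 2, set 0) → VC-HIT  vc=[6]
9: 0x26 (blk 4, set 0) → MISS  vc=[6, 2]
10: 0x13 (blk 2, set 0) → VC-HIT  vc=[6, 4]

OUTCOME = L1-HIT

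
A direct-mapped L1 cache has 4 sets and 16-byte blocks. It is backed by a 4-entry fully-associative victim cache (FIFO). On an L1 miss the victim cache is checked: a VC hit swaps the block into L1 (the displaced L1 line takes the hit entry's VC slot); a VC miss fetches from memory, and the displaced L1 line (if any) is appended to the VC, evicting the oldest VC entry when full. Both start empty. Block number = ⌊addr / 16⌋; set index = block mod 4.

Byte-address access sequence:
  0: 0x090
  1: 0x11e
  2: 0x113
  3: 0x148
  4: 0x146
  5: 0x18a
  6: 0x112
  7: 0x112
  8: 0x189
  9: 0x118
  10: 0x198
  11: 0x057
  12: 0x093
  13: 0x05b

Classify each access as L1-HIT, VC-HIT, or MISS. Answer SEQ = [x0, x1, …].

0: 0x90 (blk 9, set 1) → MISS  vc=[]
1: 0x11e (blk 17, set 1) → MISS  vc=[9]
2: 0x113 (blk 17, set 1) → L1-HIT  vc=[9]
3: 0x148 (blk 20, set 0) → MISS  vc=[9]
4: 0x146 (blk 20, set 0) → L1-HIT  vc=[9]
5: 0x18a (blk 24, set 0) → MISS  vc=[9, 20]
6: 0x112 (blk 17, set 1) → L1-HIT  vc=[9, 20]
7: 0x112 (blk 17, set 1) → L1-HIT  vc=[9, 20]
8: 0x189 (blk 24, set 0) → L1-HIT  vc=[9, 20]
9: 0x118 (blk 17, set 1) → L1-HIT  vc=[9, 20]
10: 0x198 (blk 25, set 1) → MISS  vc=[9, 20, 17]
11: 0x57 (blk 5, set 1) → MISS  vc=[9, 20, 17, 25]
12: 0x93 (blk 9, set 1) → VC-HIT  vc=[5, 20, 17, 25]
13: 0x5b (blk 5, set 1) → VC-HIT  vc=[9, 20, 17, 25]

SEQ = [MISS, MISS, L1-HIT, MISS, L1-HIT, MISS, L1-HIT, L1-HIT, L1-HIT, L1-HIT, MISS, MISS, VC-HIT, VC-HIT]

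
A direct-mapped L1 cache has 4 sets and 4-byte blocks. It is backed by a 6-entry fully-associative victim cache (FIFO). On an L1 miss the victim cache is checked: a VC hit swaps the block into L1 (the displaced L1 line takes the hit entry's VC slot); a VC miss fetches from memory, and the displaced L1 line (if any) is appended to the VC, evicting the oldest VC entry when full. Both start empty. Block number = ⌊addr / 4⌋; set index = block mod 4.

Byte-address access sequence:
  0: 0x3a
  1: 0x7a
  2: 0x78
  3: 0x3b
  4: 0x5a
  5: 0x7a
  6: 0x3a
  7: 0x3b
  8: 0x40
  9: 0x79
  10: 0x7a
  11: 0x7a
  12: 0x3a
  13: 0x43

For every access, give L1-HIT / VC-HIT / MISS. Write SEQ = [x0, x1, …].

0: 0x3a (blk 14, set 2) → MISS  vc=[]
1: 0x7a (blk 30, set 2) → MISS  vc=[14]
2: 0x78 (blk 30, set 2) → L1-HIT  vc=[14]
3: 0x3b (blk 14, set 2) → VC-HIT  vc=[30]
4: 0x5a (blk 22, set 2) → MISS  vc=[30, 14]
5: 0x7a (blk 30, set 2) → VC-HIT  vc=[22, 14]
6: 0x3a (blk 14, set 2) → VC-HIT  vc=[22, 30]
7: 0x3b (blk 14, set 2) → L1-HIT  vc=[22, 30]
8: 0x40 (blk 16, set 0) → MISS  vc=[22, 30]
9: 0x79 (blk 30, set 2) → VC-HIT  vc=[22, 14]
10: 0x7a (blk 30, set 2) → L1-HIT  vc=[22, 14]
11: 0x7a (blk 30, set 2) → L1-HIT  vc=[22, 14]
12: 0x3a (blk 14, set 2) → VC-HIT  vc=[22, 30]
13: 0x43 (blk 16, set 0) → L1-HIT  vc=[22, 30]

SEQ = [MISS, MISS, L1-HIT, VC-HIT, MISS, VC-HIT, VC-HIT, L1-HIT, MISS, VC-HIT, L1-HIT, L1-HIT, VC-HIT, L1-HIT]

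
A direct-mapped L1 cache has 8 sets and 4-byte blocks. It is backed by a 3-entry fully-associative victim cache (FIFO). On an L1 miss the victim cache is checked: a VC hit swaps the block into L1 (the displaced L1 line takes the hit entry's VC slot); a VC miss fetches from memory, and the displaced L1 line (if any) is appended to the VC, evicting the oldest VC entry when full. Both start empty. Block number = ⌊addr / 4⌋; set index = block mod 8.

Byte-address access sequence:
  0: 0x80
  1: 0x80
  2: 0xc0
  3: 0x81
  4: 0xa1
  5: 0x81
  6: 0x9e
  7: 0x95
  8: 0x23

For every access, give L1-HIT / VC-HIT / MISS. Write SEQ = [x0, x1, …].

#0 0x80→b32/s0 MISS; vc=[]
#1 0x80→b32/s0 L1-HIT; vc=[]
#2 0xc0→b48/s0 MISS; vc=[32]
#3 0x81→b32/s0 VC-HIT; vc=[48]
#4 0xa1→b40/s0 MISS; vc=[48,32]
#5 0x81→b32/s0 VC-HIT; vc=[48,40]
#6 0x9e→b39/s7 MISS; vc=[48,40]
#7 0x95→b37/s5 MISS; vc=[48,40]
#8 0x23→b8/s0 MISS; vc=[48,40,32]

SEQ = [MISS, L1-HIT, MISS, VC-HIT, MISS, VC-HIT, MISS, MISS, MISS]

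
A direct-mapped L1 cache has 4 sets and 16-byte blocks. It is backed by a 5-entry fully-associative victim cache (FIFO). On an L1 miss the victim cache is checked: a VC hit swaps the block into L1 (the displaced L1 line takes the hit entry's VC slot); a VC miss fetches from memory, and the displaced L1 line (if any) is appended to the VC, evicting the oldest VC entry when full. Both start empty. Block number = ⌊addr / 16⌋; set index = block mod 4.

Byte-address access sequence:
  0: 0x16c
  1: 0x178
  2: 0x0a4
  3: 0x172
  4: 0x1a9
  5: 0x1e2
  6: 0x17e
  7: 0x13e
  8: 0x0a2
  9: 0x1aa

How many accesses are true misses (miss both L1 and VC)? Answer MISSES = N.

MISSES = 6

0: 0x16c (blk 22, set 2) → MISS  vc=[]
1: 0x178 (blk 23, set 3) → MISS  vc=[]
2: 0xa4 (blk 10, set 2) → MISS  vc=[22]
3: 0x172 (blk 23, set 3) → L1-HIT  vc=[22]
4: 0x1a9 (blk 26, set 2) → MISS  vc=[22, 10]
5: 0x1e2 (blk 30, set 2) → MISS  vc=[22, 10, 26]
6: 0x17e (blk 23, set 3) → L1-HIT  vc=[22, 10, 26]
7: 0x13e (blk 19, set 3) → MISS  vc=[22, 10, 26, 23]
8: 0xa2 (blk 10, set 2) → VC-HIT  vc=[22, 30, 26, 23]
9: 0x1aa (blk 26, set 2) → VC-HIT  vc=[22, 30, 10, 23]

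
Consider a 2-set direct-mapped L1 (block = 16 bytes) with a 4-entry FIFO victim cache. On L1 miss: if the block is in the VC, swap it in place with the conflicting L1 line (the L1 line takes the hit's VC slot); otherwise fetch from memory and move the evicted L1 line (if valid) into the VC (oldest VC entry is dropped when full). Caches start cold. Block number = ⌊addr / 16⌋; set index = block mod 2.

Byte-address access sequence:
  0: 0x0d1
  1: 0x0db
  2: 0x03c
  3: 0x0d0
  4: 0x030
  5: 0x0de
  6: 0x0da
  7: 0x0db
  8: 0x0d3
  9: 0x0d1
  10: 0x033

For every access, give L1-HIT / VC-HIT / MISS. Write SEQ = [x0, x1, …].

  [0] addr=0xd1 blk=13 s=1: MISS | VC []
  [1] addr=0xdb blk=13 s=1: L1-HIT | VC []
  [2] addr=0x3c blk=3 s=1: MISS | VC [13]
  [3] addr=0xd0 blk=13 s=1: VC-HIT | VC [3]
  [4] addr=0x30 blk=3 s=1: VC-HIT | VC [13]
  [5] addr=0xde blk=13 s=1: VC-HIT | VC [3]
  [6] addr=0xda blk=13 s=1: L1-HIT | VC [3]
  [7] addr=0xdb blk=13 s=1: L1-HIT | VC [3]
  [8] addr=0xd3 blk=13 s=1: L1-HIT | VC [3]
  [9] addr=0xd1 blk=13 s=1: L1-HIT | VC [3]
  [10] addr=0x33 blk=3 s=1: VC-HIT | VC [13]

SEQ = [MISS, L1-HIT, MISS, VC-HIT, VC-HIT, VC-HIT, L1-HIT, L1-HIT, L1-HIT, L1-HIT, VC-HIT]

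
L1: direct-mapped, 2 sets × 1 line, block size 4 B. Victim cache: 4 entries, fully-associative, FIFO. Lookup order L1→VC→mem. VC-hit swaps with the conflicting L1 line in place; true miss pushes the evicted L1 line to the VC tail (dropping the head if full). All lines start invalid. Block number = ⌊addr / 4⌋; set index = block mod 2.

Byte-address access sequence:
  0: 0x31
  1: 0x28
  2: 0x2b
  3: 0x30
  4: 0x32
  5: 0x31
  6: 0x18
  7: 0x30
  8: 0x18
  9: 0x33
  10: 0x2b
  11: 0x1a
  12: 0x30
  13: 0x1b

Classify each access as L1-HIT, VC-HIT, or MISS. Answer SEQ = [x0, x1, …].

SEQ = [MISS, MISS, L1-HIT, VC-HIT, L1-HIT, L1-HIT, MISS, VC-HIT, VC-HIT, VC-HIT, VC-HIT, VC-HIT, VC-HIT, VC-HIT]

#0 0x31→b12/s0 MISS; vc=[]
#1 0x28→b10/s0 MISS; vc=[12]
#2 0x2b→b10/s0 L1-HIT; vc=[12]
#3 0x30→b12/s0 VC-HIT; vc=[10]
#4 0x32→b12/s0 L1-HIT; vc=[10]
#5 0x31→b12/s0 L1-HIT; vc=[10]
#6 0x18→b6/s0 MISS; vc=[10,12]
#7 0x30→b12/s0 VC-HIT; vc=[10,6]
#8 0x18→b6/s0 VC-HIT; vc=[10,12]
#9 0x33→b12/s0 VC-HIT; vc=[10,6]
#10 0x2b→b10/s0 VC-HIT; vc=[12,6]
#11 0x1a→b6/s0 VC-HIT; vc=[12,10]
#12 0x30→b12/s0 VC-HIT; vc=[6,10]
#13 0x1b→b6/s0 VC-HIT; vc=[12,10]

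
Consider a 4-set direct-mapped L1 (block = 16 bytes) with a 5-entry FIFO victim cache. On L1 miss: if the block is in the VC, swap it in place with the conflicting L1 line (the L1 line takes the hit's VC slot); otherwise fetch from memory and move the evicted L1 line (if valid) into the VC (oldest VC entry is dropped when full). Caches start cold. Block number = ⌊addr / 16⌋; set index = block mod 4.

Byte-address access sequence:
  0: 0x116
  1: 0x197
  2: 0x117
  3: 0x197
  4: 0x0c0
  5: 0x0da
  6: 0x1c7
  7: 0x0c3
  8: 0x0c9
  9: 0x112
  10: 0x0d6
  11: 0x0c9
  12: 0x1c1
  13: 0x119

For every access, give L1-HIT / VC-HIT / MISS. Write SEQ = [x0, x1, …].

SEQ = [MISS, MISS, VC-HIT, VC-HIT, MISS, MISS, MISS, VC-HIT, L1-HIT, VC-HIT, VC-HIT, L1-HIT, VC-HIT, VC-HIT]

#0 0x116→b17/s1 MISS; vc=[]
#1 0x197→b25/s1 MISS; vc=[17]
#2 0x117→b17/s1 VC-HIT; vc=[25]
#3 0x197→b25/s1 VC-HIT; vc=[17]
#4 0xc0→b12/s0 MISS; vc=[17]
#5 0xda→b13/s1 MISS; vc=[17,25]
#6 0x1c7→b28/s0 MISS; vc=[17,25,12]
#7 0xc3→b12/s0 VC-HIT; vc=[17,25,28]
#8 0xc9→b12/s0 L1-HIT; vc=[17,25,28]
#9 0x112→b17/s1 VC-HIT; vc=[13,25,28]
#10 0xd6→b13/s1 VC-HIT; vc=[17,25,28]
#11 0xc9→b12/s0 L1-HIT; vc=[17,25,28]
#12 0x1c1→b28/s0 VC-HIT; vc=[17,25,12]
#13 0x119→b17/s1 VC-HIT; vc=[13,25,12]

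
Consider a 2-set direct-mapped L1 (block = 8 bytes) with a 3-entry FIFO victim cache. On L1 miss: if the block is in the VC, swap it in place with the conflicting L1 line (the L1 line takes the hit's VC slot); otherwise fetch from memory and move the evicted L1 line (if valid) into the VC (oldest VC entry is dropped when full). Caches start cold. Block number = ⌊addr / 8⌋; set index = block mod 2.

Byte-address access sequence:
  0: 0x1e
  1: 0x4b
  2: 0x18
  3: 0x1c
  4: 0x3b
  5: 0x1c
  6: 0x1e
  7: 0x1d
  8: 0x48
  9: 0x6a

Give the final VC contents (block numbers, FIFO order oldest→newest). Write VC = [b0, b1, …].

0: 0x1e (blk 3, set 1) → MISS  vc=[]
1: 0x4b (blk 9, set 1) → MISS  vc=[3]
2: 0x18 (blk 3, set 1) → VC-HIT  vc=[9]
3: 0x1c (blk 3, set 1) → L1-HIT  vc=[9]
4: 0x3b (blk 7, set 1) → MISS  vc=[9, 3]
5: 0x1c (blk 3, set 1) → VC-HIT  vc=[9, 7]
6: 0x1e (blk 3, set 1) → L1-HIT  vc=[9, 7]
7: 0x1d (blk 3, set 1) → L1-HIT  vc=[9, 7]
8: 0x48 (blk 9, set 1) → VC-HIT  vc=[3, 7]
9: 0x6a (blk 13, set 1) → MISS  vc=[3, 7, 9]

VC = [3, 7, 9]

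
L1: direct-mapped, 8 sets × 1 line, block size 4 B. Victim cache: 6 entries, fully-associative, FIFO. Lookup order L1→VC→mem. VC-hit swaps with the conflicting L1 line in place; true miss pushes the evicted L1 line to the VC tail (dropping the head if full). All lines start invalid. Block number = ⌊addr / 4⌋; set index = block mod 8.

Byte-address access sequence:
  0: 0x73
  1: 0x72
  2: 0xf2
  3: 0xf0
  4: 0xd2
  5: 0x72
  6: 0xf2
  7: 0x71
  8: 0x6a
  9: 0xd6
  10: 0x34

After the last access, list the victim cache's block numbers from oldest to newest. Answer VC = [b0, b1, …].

#0 0x73→b28/s4 MISS; vc=[]
#1 0x72→b28/s4 L1-HIT; vc=[]
#2 0xf2→b60/s4 MISS; vc=[28]
#3 0xf0→b60/s4 L1-HIT; vc=[28]
#4 0xd2→b52/s4 MISS; vc=[28,60]
#5 0x72→b28/s4 VC-HIT; vc=[52,60]
#6 0xf2→b60/s4 VC-HIT; vc=[52,28]
#7 0x71→b28/s4 VC-HIT; vc=[52,60]
#8 0x6a→b26/s2 MISS; vc=[52,60]
#9 0xd6→b53/s5 MISS; vc=[52,60]
#10 0x34→b13/s5 MISS; vc=[52,60,53]

VC = [52, 60, 53]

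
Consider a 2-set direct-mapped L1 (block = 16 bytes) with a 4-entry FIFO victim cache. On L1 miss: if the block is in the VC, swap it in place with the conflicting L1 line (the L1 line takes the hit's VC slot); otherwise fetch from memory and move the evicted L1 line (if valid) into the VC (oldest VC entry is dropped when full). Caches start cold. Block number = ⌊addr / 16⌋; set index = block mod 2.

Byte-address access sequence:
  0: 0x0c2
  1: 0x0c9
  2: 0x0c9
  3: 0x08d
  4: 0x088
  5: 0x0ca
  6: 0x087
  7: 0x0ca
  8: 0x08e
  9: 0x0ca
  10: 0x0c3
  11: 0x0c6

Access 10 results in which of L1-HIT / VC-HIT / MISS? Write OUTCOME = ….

  [0] addr=0xc2 blk=12 s=0: MISS | VC []
  [1] addr=0xc9 blk=12 s=0: L1-HIT | VC []
  [2] addr=0xc9 blk=12 s=0: L1-HIT | VC []
  [3] addr=0x8d blk=8 s=0: MISS | VC [12]
  [4] addr=0x88 blk=8 s=0: L1-HIT | VC [12]
  [5] addr=0xca blk=12 s=0: VC-HIT | VC [8]
  [6] addr=0x87 blk=8 s=0: VC-HIT | VC [12]
  [7] addr=0xca blk=12 s=0: VC-HIT | VC [8]
  [8] addr=0x8e blk=8 s=0: VC-HIT | VC [12]
  [9] addr=0xca blk=12 s=0: VC-HIT | VC [8]
  [10] addr=0xc3 blk=12 s=0: L1-HIT | VC [8]
  [11] addr=0xc6 blk=12 s=0: L1-HIT | VC [8]

OUTCOME = L1-HIT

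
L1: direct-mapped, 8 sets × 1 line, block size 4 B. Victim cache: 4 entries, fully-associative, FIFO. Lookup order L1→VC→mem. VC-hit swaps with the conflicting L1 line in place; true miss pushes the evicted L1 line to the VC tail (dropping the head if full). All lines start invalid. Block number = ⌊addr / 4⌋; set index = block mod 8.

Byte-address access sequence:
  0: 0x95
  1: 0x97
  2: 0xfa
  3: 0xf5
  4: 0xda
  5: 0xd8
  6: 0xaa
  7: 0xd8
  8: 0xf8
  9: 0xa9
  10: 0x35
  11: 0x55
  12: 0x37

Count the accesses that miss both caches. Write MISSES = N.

MISSES = 7

  [0] addr=0x95 blk=37 s=5: MISS | VC []
  [1] addr=0x97 blk=37 s=5: L1-HIT | VC []
  [2] addr=0xfa blk=62 s=6: MISS | VC []
  [3] addr=0xf5 blk=61 s=5: MISS | VC [37]
  [4] addr=0xda blk=54 s=6: MISS | VC [37, 62]
  [5] addr=0xd8 blk=54 s=6: L1-HIT | VC [37, 62]
  [6] addr=0xaa blk=42 s=2: MISS | VC [37, 62]
  [7] addr=0xd8 blk=54 s=6: L1-HIT | VC [37, 62]
  [8] addr=0xf8 blk=62 s=6: VC-HIT | VC [37, 54]
  [9] addr=0xa9 blk=42 s=2: L1-HIT | VC [37, 54]
  [10] addr=0x35 blk=13 s=5: MISS | VC [37, 54, 61]
  [11] addr=0x55 blk=21 s=5: MISS | VC [37, 54, 61, 13]
  [12] addr=0x37 blk=13 s=5: VC-HIT | VC [37, 54, 61, 21]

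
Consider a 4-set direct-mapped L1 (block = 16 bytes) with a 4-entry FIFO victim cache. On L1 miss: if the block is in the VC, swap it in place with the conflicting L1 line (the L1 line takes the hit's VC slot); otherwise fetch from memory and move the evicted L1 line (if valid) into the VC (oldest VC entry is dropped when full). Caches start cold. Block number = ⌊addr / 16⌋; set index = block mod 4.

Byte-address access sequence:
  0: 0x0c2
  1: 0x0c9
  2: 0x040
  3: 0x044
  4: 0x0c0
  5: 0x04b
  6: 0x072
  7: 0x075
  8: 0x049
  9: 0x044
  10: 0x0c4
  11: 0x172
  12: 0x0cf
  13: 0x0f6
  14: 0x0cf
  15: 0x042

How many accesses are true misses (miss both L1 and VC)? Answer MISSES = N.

  [0] addr=0xc2 blk=12 s=0: MISS | VC []
  [1] addr=0xc9 blk=12 s=0: L1-HIT | VC []
  [2] addr=0x40 blk=4 s=0: MISS | VC [12]
  [3] addr=0x44 blk=4 s=0: L1-HIT | VC [12]
  [4] addr=0xc0 blk=12 s=0: VC-HIT | VC [4]
  [5] addr=0x4b blk=4 s=0: VC-HIT | VC [12]
  [6] addr=0x72 blk=7 s=3: MISS | VC [12]
  [7] addr=0x75 blk=7 s=3: L1-HIT | VC [12]
  [8] addr=0x49 blk=4 s=0: L1-HIT | VC [12]
  [9] addr=0x44 blk=4 s=0: L1-HIT | VC [12]
  [10] addr=0xc4 blk=12 s=0: VC-HIT | VC [4]
  [11] addr=0x172 blk=23 s=3: MISS | VC [4, 7]
  [12] addr=0xcf blk=12 s=0: L1-HIT | VC [4, 7]
  [13] addr=0xf6 blk=15 s=3: MISS | VC [4, 7, 23]
  [14] addr=0xcf blk=12 s=0: L1-HIT | VC [4, 7, 23]
  [15] addr=0x42 blk=4 s=0: VC-HIT | VC [12, 7, 23]

MISSES = 5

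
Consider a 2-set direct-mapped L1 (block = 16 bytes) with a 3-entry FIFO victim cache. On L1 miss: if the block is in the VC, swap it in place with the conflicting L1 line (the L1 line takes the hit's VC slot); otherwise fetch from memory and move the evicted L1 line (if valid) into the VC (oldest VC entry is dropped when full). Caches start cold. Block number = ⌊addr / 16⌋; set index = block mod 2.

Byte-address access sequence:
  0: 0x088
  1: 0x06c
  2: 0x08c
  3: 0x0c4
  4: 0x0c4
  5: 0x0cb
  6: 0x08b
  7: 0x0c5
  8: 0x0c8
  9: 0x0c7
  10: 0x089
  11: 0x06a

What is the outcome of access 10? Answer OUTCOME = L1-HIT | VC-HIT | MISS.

OUTCOME = VC-HIT

  [0] addr=0x88 blk=8 s=0: MISS | VC []
  [1] addr=0x6c blk=6 s=0: MISS | VC [8]
  [2] addr=0x8c blk=8 s=0: VC-HIT | VC [6]
  [3] addr=0xc4 blk=12 s=0: MISS | VC [6, 8]
  [4] addr=0xc4 blk=12 s=0: L1-HIT | VC [6, 8]
  [5] addr=0xcb blk=12 s=0: L1-HIT | VC [6, 8]
  [6] addr=0x8b blk=8 s=0: VC-HIT | VC [6, 12]
  [7] addr=0xc5 blk=12 s=0: VC-HIT | VC [6, 8]
  [8] addr=0xc8 blk=12 s=0: L1-HIT | VC [6, 8]
  [9] addr=0xc7 blk=12 s=0: L1-HIT | VC [6, 8]
  [10] addr=0x89 blk=8 s=0: VC-HIT | VC [6, 12]
  [11] addr=0x6a blk=6 s=0: VC-HIT | VC [8, 12]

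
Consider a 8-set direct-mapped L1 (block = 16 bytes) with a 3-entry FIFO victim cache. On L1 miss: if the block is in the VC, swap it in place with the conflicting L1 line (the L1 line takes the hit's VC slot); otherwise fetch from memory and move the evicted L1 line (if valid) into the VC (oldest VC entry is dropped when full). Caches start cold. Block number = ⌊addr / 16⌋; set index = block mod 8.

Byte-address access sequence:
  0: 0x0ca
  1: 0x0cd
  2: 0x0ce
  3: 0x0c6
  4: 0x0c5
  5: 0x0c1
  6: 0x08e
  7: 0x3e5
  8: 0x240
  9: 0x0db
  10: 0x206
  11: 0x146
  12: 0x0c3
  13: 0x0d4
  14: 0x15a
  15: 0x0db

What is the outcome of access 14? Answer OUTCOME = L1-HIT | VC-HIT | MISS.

OUTCOME = MISS

#0 0xca→b12/s4 MISS; vc=[]
#1 0xcd→b12/s4 L1-HIT; vc=[]
#2 0xce→b12/s4 L1-HIT; vc=[]
#3 0xc6→b12/s4 L1-HIT; vc=[]
#4 0xc5→b12/s4 L1-HIT; vc=[]
#5 0xc1→b12/s4 L1-HIT; vc=[]
#6 0x8e→b8/s0 MISS; vc=[]
#7 0x3e5→b62/s6 MISS; vc=[]
#8 0x240→b36/s4 MISS; vc=[12]
#9 0xdb→b13/s5 MISS; vc=[12]
#10 0x206→b32/s0 MISS; vc=[12,8]
#11 0x146→b20/s4 MISS; vc=[12,8,36]
#12 0xc3→b12/s4 VC-HIT; vc=[20,8,36]
#13 0xd4→b13/s5 L1-HIT; vc=[20,8,36]
#14 0x15a→b21/s5 MISS; vc=[8,36,13]
#15 0xdb→b13/s5 VC-HIT; vc=[8,36,21]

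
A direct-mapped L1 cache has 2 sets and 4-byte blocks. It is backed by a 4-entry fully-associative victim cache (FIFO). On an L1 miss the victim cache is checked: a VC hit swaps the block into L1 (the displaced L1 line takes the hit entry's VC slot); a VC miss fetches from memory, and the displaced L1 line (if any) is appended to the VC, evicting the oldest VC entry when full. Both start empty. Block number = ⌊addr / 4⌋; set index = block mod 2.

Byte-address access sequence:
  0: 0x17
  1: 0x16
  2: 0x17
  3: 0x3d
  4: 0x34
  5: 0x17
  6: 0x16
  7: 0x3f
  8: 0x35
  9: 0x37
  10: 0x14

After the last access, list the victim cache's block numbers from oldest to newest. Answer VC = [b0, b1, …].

VC = [15, 13]

  [0] addr=0x17 blk=5 s=1: MISS | VC []
  [1] addr=0x16 blk=5 s=1: L1-HIT | VC []
  [2] addr=0x17 blk=5 s=1: L1-HIT | VC []
  [3] addr=0x3d blk=15 s=1: MISS | VC [5]
  [4] addr=0x34 blk=13 s=1: MISS | VC [5, 15]
  [5] addr=0x17 blk=5 s=1: VC-HIT | VC [13, 15]
  [6] addr=0x16 blk=5 s=1: L1-HIT | VC [13, 15]
  [7] addr=0x3f blk=15 s=1: VC-HIT | VC [13, 5]
  [8] addr=0x35 blk=13 s=1: VC-HIT | VC [15, 5]
  [9] addr=0x37 blk=13 s=1: L1-HIT | VC [15, 5]
  [10] addr=0x14 blk=5 s=1: VC-HIT | VC [15, 13]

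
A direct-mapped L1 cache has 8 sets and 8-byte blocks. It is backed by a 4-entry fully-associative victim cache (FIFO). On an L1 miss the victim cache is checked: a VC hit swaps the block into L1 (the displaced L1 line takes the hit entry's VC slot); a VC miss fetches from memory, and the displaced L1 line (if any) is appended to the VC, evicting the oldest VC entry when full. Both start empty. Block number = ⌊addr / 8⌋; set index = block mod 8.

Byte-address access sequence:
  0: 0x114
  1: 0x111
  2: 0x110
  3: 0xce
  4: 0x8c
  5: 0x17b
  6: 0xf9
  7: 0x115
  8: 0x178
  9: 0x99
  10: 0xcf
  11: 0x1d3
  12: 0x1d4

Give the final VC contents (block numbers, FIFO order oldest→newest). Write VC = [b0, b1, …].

VC = [17, 31, 34]

  [0] addr=0x114 blk=34 s=2: MISS | VC []
  [1] addr=0x111 blk=34 s=2: L1-HIT | VC []
  [2] addr=0x110 blk=34 s=2: L1-HIT | VC []
  [3] addr=0xce blk=25 s=1: MISS | VC []
  [4] addr=0x8c blk=17 s=1: MISS | VC [25]
  [5] addr=0x17b blk=47 s=7: MISS | VC [25]
  [6] addr=0xf9 blk=31 s=7: MISS | VC [25, 47]
  [7] addr=0x115 blk=34 s=2: L1-HIT | VC [25, 47]
  [8] addr=0x178 blk=47 s=7: VC-HIT | VC [25, 31]
  [9] addr=0x99 blk=19 s=3: MISS | VC [25, 31]
  [10] addr=0xcf blk=25 s=1: VC-HIT | VC [17, 31]
  [11] addr=0x1d3 blk=58 s=2: MISS | VC [17, 31, 34]
  [12] addr=0x1d4 blk=58 s=2: L1-HIT | VC [17, 31, 34]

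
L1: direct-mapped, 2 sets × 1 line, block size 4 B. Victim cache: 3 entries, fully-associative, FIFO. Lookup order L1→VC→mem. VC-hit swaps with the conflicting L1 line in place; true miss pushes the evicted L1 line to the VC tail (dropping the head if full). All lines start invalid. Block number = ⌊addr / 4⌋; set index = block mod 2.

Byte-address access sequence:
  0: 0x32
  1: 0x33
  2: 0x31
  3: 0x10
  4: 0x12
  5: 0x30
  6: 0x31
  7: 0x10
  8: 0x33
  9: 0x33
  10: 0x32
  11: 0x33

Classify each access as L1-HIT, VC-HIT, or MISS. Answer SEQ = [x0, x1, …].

SEQ = [MISS, L1-HIT, L1-HIT, MISS, L1-HIT, VC-HIT, L1-HIT, VC-HIT, VC-HIT, L1-HIT, L1-HIT, L1-HIT]

0: 0x32 (blk 12, set 0) → MISS  vc=[]
1: 0x33 (blk 12, set 0) → L1-HIT  vc=[]
2: 0x31 (blk 12, set 0) → L1-HIT  vc=[]
3: 0x10 (blk 4, set 0) → MISS  vc=[12]
4: 0x12 (blk 4, set 0) → L1-HIT  vc=[12]
5: 0x30 (blk 12, set 0) → VC-HIT  vc=[4]
6: 0x31 (blk 12, set 0) → L1-HIT  vc=[4]
7: 0x10 (blk 4, set 0) → VC-HIT  vc=[12]
8: 0x33 (blk 12, set 0) → VC-HIT  vc=[4]
9: 0x33 (blk 12, set 0) → L1-HIT  vc=[4]
10: 0x32 (blk 12, set 0) → L1-HIT  vc=[4]
11: 0x33 (blk 12, set 0) → L1-HIT  vc=[4]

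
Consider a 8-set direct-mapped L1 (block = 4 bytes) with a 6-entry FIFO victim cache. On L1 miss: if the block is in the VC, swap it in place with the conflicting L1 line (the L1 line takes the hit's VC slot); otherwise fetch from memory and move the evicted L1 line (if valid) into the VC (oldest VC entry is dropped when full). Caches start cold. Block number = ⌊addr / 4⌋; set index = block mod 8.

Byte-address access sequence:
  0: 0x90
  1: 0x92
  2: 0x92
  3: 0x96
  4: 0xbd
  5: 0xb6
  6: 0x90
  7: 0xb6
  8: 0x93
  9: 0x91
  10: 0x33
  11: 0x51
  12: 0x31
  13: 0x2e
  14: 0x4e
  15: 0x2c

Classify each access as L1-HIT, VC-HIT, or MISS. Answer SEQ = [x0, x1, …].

0: 0x90 (blk 36, set 4) → MISS  vc=[]
1: 0x92 (blk 36, set 4) → L1-HIT  vc=[]
2: 0x92 (blk 36, set 4) → L1-HIT  vc=[]
3: 0x96 (blk 37, set 5) → MISS  vc=[]
4: 0xbd (blk 47, set 7) → MISS  vc=[]
5: 0xb6 (blk 45, set 5) → MISS  vc=[37]
6: 0x90 (blk 36, set 4) → L1-HIT  vc=[37]
7: 0xb6 (blk 45, set 5) → L1-HIT  vc=[37]
8: 0x93 (blk 36, set 4) → L1-HIT  vc=[37]
9: 0x91 (blk 36, set 4) → L1-HIT  vc=[37]
10: 0x33 (blk 12, set 4) → MISS  vc=[37, 36]
11: 0x51 (blk 20, set 4) → MISS  vc=[37, 36, 12]
12: 0x31 (blk 12, set 4) → VC-HIT  vc=[37, 36, 20]
13: 0x2e (blk 11, set 3) → MISS  vc=[37, 36, 20]
14: 0x4e (blk 19, set 3) → MISS  vc=[37, 36, 20, 11]
15: 0x2c (blk 11, set 3) → VC-HIT  vc=[37, 36, 20, 19]

SEQ = [MISS, L1-HIT, L1-HIT, MISS, MISS, MISS, L1-HIT, L1-HIT, L1-HIT, L1-HIT, MISS, MISS, VC-HIT, MISS, MISS, VC-HIT]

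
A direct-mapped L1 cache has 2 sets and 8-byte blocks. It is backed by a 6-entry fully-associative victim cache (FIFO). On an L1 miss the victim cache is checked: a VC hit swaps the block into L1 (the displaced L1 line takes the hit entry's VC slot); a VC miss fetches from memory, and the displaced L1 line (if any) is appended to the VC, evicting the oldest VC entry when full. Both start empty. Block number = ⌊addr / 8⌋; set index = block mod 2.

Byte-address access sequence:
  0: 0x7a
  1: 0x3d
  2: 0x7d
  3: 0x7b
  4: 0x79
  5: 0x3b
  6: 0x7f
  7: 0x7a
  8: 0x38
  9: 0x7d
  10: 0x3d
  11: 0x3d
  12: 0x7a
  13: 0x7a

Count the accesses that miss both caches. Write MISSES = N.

#0 0x7a→b15/s1 MISS; vc=[]
#1 0x3d→b7/s1 MISS; vc=[15]
#2 0x7d→b15/s1 VC-HIT; vc=[7]
#3 0x7b→b15/s1 L1-HIT; vc=[7]
#4 0x79→b15/s1 L1-HIT; vc=[7]
#5 0x3b→b7/s1 VC-HIT; vc=[15]
#6 0x7f→b15/s1 VC-HIT; vc=[7]
#7 0x7a→b15/s1 L1-HIT; vc=[7]
#8 0x38→b7/s1 VC-HIT; vc=[15]
#9 0x7d→b15/s1 VC-HIT; vc=[7]
#10 0x3d→b7/s1 VC-HIT; vc=[15]
#11 0x3d→b7/s1 L1-HIT; vc=[15]
#12 0x7a→b15/s1 VC-HIT; vc=[7]
#13 0x7a→b15/s1 L1-HIT; vc=[7]

MISSES = 2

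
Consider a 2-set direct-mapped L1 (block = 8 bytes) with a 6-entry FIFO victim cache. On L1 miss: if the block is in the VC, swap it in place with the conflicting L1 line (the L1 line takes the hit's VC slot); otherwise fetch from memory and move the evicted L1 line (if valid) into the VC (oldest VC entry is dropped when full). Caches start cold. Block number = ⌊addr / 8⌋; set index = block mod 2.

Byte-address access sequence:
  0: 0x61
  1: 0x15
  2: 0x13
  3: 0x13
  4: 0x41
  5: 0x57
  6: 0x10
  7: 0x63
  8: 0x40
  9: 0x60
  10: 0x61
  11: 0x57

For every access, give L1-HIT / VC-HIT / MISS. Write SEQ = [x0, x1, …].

SEQ = [MISS, MISS, L1-HIT, L1-HIT, MISS, MISS, VC-HIT, VC-HIT, VC-HIT, VC-HIT, L1-HIT, VC-HIT]

0: 0x61 (blk 12, set 0) → MISS  vc=[]
1: 0x15 (blk 2, set 0) → MISS  vc=[12]
2: 0x13 (blk 2, set 0) → L1-HIT  vc=[12]
3: 0x13 (blk 2, set 0) → L1-HIT  vc=[12]
4: 0x41 (blk 8, set 0) → MISS  vc=[12, 2]
5: 0x57 (blk 10, set 0) → MISS  vc=[12, 2, 8]
6: 0x10 (blk 2, set 0) → VC-HIT  vc=[12, 10, 8]
7: 0x63 (blk 12, set 0) → VC-HIT  vc=[2, 10, 8]
8: 0x40 (blk 8, set 0) → VC-HIT  vc=[2, 10, 12]
9: 0x60 (blk 12, set 0) → VC-HIT  vc=[2, 10, 8]
10: 0x61 (blk 12, set 0) → L1-HIT  vc=[2, 10, 8]
11: 0x57 (blk 10, set 0) → VC-HIT  vc=[2, 12, 8]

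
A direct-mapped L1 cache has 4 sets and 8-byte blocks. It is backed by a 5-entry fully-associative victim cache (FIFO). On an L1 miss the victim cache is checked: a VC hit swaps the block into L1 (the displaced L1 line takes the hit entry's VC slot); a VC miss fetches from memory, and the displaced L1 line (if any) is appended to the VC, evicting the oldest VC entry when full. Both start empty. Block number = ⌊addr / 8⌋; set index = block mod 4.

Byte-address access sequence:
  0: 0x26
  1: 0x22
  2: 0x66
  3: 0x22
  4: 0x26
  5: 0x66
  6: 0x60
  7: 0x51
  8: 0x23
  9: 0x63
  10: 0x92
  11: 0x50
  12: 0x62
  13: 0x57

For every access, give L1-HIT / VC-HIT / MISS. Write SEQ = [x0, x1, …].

SEQ = [MISS, L1-HIT, MISS, VC-HIT, L1-HIT, VC-HIT, L1-HIT, MISS, VC-HIT, VC-HIT, MISS, VC-HIT, L1-HIT, L1-HIT]

#0 0x26→b4/s0 MISS; vc=[]
#1 0x22→b4/s0 L1-HIT; vc=[]
#2 0x66→b12/s0 MISS; vc=[4]
#3 0x22→b4/s0 VC-HIT; vc=[12]
#4 0x26→b4/s0 L1-HIT; vc=[12]
#5 0x66→b12/s0 VC-HIT; vc=[4]
#6 0x60→b12/s0 L1-HIT; vc=[4]
#7 0x51→b10/s2 MISS; vc=[4]
#8 0x23→b4/s0 VC-HIT; vc=[12]
#9 0x63→b12/s0 VC-HIT; vc=[4]
#10 0x92→b18/s2 MISS; vc=[4,10]
#11 0x50→b10/s2 VC-HIT; vc=[4,18]
#12 0x62→b12/s0 L1-HIT; vc=[4,18]
#13 0x57→b10/s2 L1-HIT; vc=[4,18]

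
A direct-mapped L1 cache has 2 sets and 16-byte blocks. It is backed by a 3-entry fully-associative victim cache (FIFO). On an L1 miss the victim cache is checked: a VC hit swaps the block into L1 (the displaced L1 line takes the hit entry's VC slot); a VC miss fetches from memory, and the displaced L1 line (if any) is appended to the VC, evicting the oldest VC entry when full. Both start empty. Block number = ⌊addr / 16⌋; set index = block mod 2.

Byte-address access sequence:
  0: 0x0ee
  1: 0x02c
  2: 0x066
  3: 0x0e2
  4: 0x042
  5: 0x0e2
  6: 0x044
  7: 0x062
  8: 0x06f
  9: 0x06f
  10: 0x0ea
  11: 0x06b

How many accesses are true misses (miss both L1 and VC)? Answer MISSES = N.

  [0] addr=0xee blk=14 s=0: MISS | VC []
  [1] addr=0x2c blk=2 s=0: MISS | VC [14]
  [2] addr=0x66 blk=6 s=0: MISS | VC [14, 2]
  [3] addr=0xe2 blk=14 s=0: VC-HIT | VC [6, 2]
  [4] addr=0x42 blk=4 s=0: MISS | VC [6, 2, 14]
  [5] addr=0xe2 blk=14 s=0: VC-HIT | VC [6, 2, 4]
  [6] addr=0x44 blk=4 s=0: VC-HIT | VC [6, 2, 14]
  [7] addr=0x62 blk=6 s=0: VC-HIT | VC [4, 2, 14]
  [8] addr=0x6f blk=6 s=0: L1-HIT | VC [4, 2, 14]
  [9] addr=0x6f blk=6 s=0: L1-HIT | VC [4, 2, 14]
  [10] addr=0xea blk=14 s=0: VC-HIT | VC [4, 2, 6]
  [11] addr=0x6b blk=6 s=0: VC-HIT | VC [4, 2, 14]

MISSES = 4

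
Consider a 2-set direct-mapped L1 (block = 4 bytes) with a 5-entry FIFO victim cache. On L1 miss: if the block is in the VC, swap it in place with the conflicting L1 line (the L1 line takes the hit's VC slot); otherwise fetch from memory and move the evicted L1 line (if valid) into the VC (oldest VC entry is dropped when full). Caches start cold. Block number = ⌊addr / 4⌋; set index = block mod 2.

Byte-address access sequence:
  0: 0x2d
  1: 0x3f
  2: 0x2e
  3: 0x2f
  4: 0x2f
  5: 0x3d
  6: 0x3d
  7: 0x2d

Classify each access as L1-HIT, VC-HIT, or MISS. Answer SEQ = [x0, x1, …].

SEQ = [MISS, MISS, VC-HIT, L1-HIT, L1-HIT, VC-HIT, L1-HIT, VC-HIT]

0: 0x2d (blk 11, set 1) → MISS  vc=[]
1: 0x3f (blk 15, set 1) → MISS  vc=[11]
2: 0x2e (blk 11, set 1) → VC-HIT  vc=[15]
3: 0x2f (blk 11, set 1) → L1-HIT  vc=[15]
4: 0x2f (blk 11, set 1) → L1-HIT  vc=[15]
5: 0x3d (blk 15, set 1) → VC-HIT  vc=[11]
6: 0x3d (blk 15, set 1) → L1-HIT  vc=[11]
7: 0x2d (blk 11, set 1) → VC-HIT  vc=[15]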